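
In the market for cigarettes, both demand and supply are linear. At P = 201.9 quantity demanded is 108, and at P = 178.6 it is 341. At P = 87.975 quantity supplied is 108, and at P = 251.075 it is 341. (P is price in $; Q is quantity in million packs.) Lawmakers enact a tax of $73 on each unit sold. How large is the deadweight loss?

Demand slope = (178.6 − 201.9)/(341 − 108) = −0.1, so P = 212.7 − 0.1Q.
Supply slope = (251.075 − 87.975)/(341 − 108) = 0.7, so P = 12.375 + 0.7Q.
Competitive equilibrium: 212.7 − 0.1Q = 12.375 + 0.7Q → Q* = 250.4063, P* = 187.6594.
With the tax, the buyer price exceeds the seller price by 73: (212.7 − 0.1Q) − (12.375 + 0.7Q) = 73 → Q' = 159.1563.
ΔQ = 250.4063 − 159.1563 = 91.25; the wedge equals the tax, 73.
Deadweight loss = ½ × 91.25 × 73 = $3330.625 million.

$3330.625 million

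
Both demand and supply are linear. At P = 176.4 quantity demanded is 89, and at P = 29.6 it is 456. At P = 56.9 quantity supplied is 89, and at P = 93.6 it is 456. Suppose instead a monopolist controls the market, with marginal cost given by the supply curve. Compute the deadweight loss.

5312.79

Demand slope = (29.6 − 176.4)/(456 − 89) = −0.4, so P = 212 − 0.4Q.
Supply slope = (93.6 − 56.9)/(456 − 89) = 0.1, so P = 48 + 0.1Q.
Competitive equilibrium: 212 − 0.4Q = 48 + 0.1Q → Q* = 328, P* = 80.8.
Marginal revenue: MR = 212 − 0.8Q. Set MR = MC: 212 − 0.8Q = 48 + 0.1Q → Q_m = 182.2222.
Price P_m = 212 − 0.4·182.2222 = 139.1111; MC(Q_m) = 48 + 0.1·182.2222 = 66.2222.
Competitive Q* = 328, so ΔQ = 145.7778; wedge = 139.1111 − 66.2222 = 72.8889.
Welfare loss = ½ × 145.7778 × 72.8889 = 5312.79.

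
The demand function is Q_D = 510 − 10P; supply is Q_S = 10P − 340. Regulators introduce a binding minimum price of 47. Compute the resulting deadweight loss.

In inverse form: demand P = 51 − 0.1Q, supply P = 34 + 0.1Q.
Competitive equilibrium: 51 − 0.1Q = 34 + 0.1Q → Q* = 85, P* = 42.5.
At the floor P = 47, quantity demanded = (51 − 47)/0.1 = 40.
Sellers' marginal cost at Q' = 40: 34 + 0.1·40 = 38.
ΔQ = 85 − 40 = 45; wedge = 47 − 38 = 9.
Deadweight loss = ½ × 45 × 9 = 202.50.

202.50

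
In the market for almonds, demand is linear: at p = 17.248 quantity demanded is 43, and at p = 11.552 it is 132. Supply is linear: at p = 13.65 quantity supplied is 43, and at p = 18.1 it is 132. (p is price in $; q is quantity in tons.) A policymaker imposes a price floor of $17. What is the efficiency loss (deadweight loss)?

$43.69

Demand slope = (11.552 − 17.248)/(132 − 43) = −0.064, so p = 20 − 0.064q.
Supply slope = (18.1 − 13.65)/(132 − 43) = 0.05, so p = 11.5 + 0.05q.
Competitive equilibrium: 20 − 0.064q = 11.5 + 0.05q → q* = 74.5614, p* = 15.2281.
At the floor p = 17, quantity demanded = (20 − 17)/0.064 = 46.875.
Sellers' marginal cost at q' = 46.875: 11.5 + 0.05·46.875 = 13.8438.
Δq = 74.5614 − 46.875 = 27.6864; wedge = 17 − 13.8438 = 3.1562.
The triangle = ½ × 27.6864 × 3.1562 = $43.69.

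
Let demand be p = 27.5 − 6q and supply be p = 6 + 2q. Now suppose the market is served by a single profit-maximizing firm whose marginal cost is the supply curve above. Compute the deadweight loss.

Competitive equilibrium: 27.5 − 6q = 6 + 2q → q* = 2.6875, p* = 11.375.
Marginal revenue: MR = 27.5 − 12q. Set MR = MC: 27.5 − 12q = 6 + 2q → q_m = 1.5357.
Price p_m = 27.5 − 6·1.5357 = 18.2858; MC(q_m) = 6 + 2·1.5357 = 9.0714.
Competitive q* = 2.6875, so Δq = 1.1518; wedge = 18.2858 − 9.0714 = 9.2144.
Deadweight loss = ½ × 1.1518 × 9.2144 = 5.31.

5.31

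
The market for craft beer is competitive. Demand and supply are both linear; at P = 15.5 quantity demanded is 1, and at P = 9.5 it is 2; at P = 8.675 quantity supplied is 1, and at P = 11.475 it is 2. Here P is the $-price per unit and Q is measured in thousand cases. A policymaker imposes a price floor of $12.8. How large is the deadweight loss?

Demand slope = (9.5 − 15.5)/(2 − 1) = −6, so P = 21.5 − 6Q.
Supply slope = (11.475 − 8.675)/(2 − 1) = 2.8, so P = 5.875 + 2.8Q.
Competitive equilibrium: 21.5 − 6Q = 5.875 + 2.8Q → Q* = 1.7756, P* = 10.8466.
At the floor P = 12.8, quantity demanded = (21.5 − 12.8)/6 = 1.45.
Sellers' marginal cost at Q' = 1.45: 5.875 + 2.8·1.45 = 9.935.
ΔQ = 1.7756 − 1.45 = 0.3256; wedge = 12.8 − 9.935 = 2.865.
DWL = ½ × 0.3256 × 2.865 = $0.47 thousand.

$0.47 thousand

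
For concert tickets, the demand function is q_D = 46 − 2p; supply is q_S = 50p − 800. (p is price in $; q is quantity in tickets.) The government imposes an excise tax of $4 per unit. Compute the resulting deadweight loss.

$15.38

In inverse form: demand p = 23 − 0.5q, supply p = 16 + 0.02q.
Competitive equilibrium: 23 − 0.5q = 16 + 0.02q → q* = 13.4615, p* = 16.2692.
With the tax, the buyer price exceeds the seller price by 4: (23 − 0.5q) − (16 + 0.02q) = 4 → q' = 5.7692.
Δq = 13.4615 − 5.7692 = 7.6923; the wedge equals the tax, 4.
Welfare loss = ½ × 7.6923 × 4 = $15.38.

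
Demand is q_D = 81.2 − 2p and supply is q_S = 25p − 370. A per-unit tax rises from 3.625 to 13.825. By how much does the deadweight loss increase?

164.81

In inverse form: demand p = 40.6 − 0.5q, supply p = 14.8 + 0.04q.
Competitive equilibrium: 40.6 − 0.5q = 14.8 + 0.04q → q* = 47.7778, p* = 16.7111.
For a per-unit tax t: Δq = t/0.54, so DWL = ½·t·(t/0.54) = t²/1.08.
At t = 3.625: DWL = 12.167. At t = 13.825: DWL = 176.973.
Increase = 176.973 − 12.167 = 164.81.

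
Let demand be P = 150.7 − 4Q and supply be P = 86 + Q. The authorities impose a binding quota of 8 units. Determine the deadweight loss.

Competitive equilibrium: 150.7 − 4Q = 86 + Q → Q* = 12.94, P* = 98.94.
At Q = 8: demand price = 150.7 − 4·8 = 118.7; supply price = 86 + 1·8 = 94.
ΔQ = 12.94 − 8 = 4.94; wedge = 118.7 − 94 = 24.7.
The triangle = ½ × 4.94 × 24.7 = 61.009.

61.009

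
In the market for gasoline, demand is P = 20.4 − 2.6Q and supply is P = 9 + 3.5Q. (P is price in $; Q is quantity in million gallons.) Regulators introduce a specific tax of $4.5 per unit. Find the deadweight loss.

Competitive equilibrium: 20.4 − 2.6Q = 9 + 3.5Q → Q* = 1.8689, P* = 15.541.
With the tax, the buyer price exceeds the seller price by 4.5: (20.4 − 2.6Q) − (9 + 3.5Q) = 4.5 → Q' = 1.1311.
ΔQ = 1.8689 − 1.1311 = 0.7378; the wedge equals the tax, 4.5.
DWL = ½ × 0.7378 × 4.5 = $1.66 million.

$1.66 million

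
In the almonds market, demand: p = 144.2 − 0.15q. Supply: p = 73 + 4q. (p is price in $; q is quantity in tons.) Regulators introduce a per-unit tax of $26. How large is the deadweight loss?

$81.45

Competitive equilibrium: 144.2 − 0.15q = 73 + 4q → q* = 17.1566, p* = 141.6265.
With the tax, the buyer price exceeds the seller price by 26: (144.2 − 0.15q) − (73 + 4q) = 26 → q' = 10.8916.
Δq = 17.1566 − 10.8916 = 6.265; the wedge equals the tax, 26.
Welfare loss = ½ × 6.265 × 26 = $81.45.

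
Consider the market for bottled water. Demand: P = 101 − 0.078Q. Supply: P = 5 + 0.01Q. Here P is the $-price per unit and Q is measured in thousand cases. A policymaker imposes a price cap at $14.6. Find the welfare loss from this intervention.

Competitive equilibrium: 101 − 0.078Q = 5 + 0.01Q → Q* = 1090.9091, P* = 15.9091.
At the ceiling P = 14.6, quantity supplied = (14.6 − 5)/0.01 = 960.
Willingness to pay at Q' = 960: 101 − 0.078·960 = 26.12.
ΔQ = 1090.9091 − 960 = 130.9091; wedge = 26.12 − 14.6 = 11.52.
DWL = ½ × 130.9091 × 11.52 = $754.04 thousand.

$754.04 thousand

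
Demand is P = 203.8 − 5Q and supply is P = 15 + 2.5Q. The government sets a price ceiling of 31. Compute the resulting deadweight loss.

Competitive equilibrium: 203.8 − 5Q = 15 + 2.5Q → Q* = 25.1733, P* = 77.9333.
At the ceiling P = 31, quantity supplied = (31 − 15)/2.5 = 6.4.
Willingness to pay at Q' = 6.4: 203.8 − 5·6.4 = 171.8.
ΔQ = 25.1733 − 6.4 = 18.7733; wedge = 171.8 − 31 = 140.8.
The triangle = ½ × 18.7733 × 140.8 = 1321.64.

1321.64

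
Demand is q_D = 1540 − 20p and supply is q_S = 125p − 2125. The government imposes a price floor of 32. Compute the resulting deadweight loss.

524.48

In inverse form: demand p = 77 − 0.05q, supply p = 17 + 0.008q.
Competitive equilibrium: 77 − 0.05q = 17 + 0.008q → q* = 1034.4828, p* = 25.2759.
At the floor p = 32, quantity demanded = (77 − 32)/0.05 = 900.
Sellers' marginal cost at q' = 900: 17 + 0.008·900 = 24.2.
Δq = 1034.4828 − 900 = 134.4828; wedge = 32 − 24.2 = 7.8.
Welfare loss = ½ × 134.4828 × 7.8 = 524.48.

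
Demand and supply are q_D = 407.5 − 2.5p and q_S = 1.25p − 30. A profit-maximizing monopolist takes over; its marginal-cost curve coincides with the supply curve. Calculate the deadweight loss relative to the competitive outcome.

In inverse form: demand p = 163 − 0.4q, supply p = 24 + 0.8q.
Competitive equilibrium: 163 − 0.4q = 24 + 0.8q → q* = 115.8333, p* = 116.6667.
Marginal revenue: MR = 163 − 0.8q. Set MR = MC: 163 − 0.8q = 24 + 0.8q → q_m = 86.875.
Price p_m = 163 − 0.4·86.875 = 128.25; MC(q_m) = 24 + 0.8·86.875 = 93.5.
Competitive q* = 115.8333, so Δq = 28.9583; wedge = 128.25 − 93.5 = 34.75.
Deadweight loss = ½ × 28.9583 × 34.75 = 503.15.

503.15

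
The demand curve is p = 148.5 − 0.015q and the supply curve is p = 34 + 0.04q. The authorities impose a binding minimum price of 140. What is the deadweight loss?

Competitive equilibrium: 148.5 − 0.015q = 34 + 0.04q → q* = 2081.81818, p* = 117.27273.
At the floor p = 140, quantity demanded = (148.5 − 140)/0.015 = 566.66667.
Sellers' marginal cost at q' = 566.66667: 34 + 0.04·566.66667 = 56.66667.
Δq = 2081.81818 − 566.66667 = 1515.15151; wedge = 140 − 56.66667 = 83.33333.
Welfare loss = ½ × 1515.15151 × 83.33333 = 63131.31.

63131.31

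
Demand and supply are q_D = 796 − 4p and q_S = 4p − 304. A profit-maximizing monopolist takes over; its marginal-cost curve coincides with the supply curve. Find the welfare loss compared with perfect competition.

In inverse form: demand p = 199 − 0.25q, supply p = 76 + 0.25q.
Competitive equilibrium: 199 − 0.25q = 76 + 0.25q → q* = 246, p* = 137.5.
Marginal revenue: MR = 199 − 0.5q. Set MR = MC: 199 − 0.5q = 76 + 0.25q → q_m = 164.
Price p_m = 199 − 0.25·164 = 158; MC(q_m) = 76 + 0.25·164 = 117.
Competitive q* = 246, so Δq = 82; wedge = 158 − 117 = 41.
Welfare loss = ½ × 82 × 41 = 1681.

1681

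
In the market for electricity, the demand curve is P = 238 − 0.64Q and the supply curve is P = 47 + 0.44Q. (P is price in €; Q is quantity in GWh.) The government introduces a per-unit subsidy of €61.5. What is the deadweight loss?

€1751.04

Competitive equilibrium: 238 − 0.64Q = 47 + 0.44Q → Q* = 176.8519, P* = 124.8148.
The subsidy lowers effective supply by 61.5: P = 0.44Q − 14.5.
New quantity: 238 − 0.64Q = 0.44Q − 14.5 → Q' = 233.7963.
Overproduction ΔQ = 233.7963 − 176.8519 = 56.9444; wedge = subsidy = 61.5.
DWL = ½ × 56.9444 × 61.5 = €1751.04.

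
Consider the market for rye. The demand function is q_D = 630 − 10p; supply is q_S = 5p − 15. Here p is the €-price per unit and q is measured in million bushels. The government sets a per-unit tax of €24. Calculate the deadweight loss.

In inverse form: demand p = 63 − 0.1q, supply p = 3 + 0.2q.
Competitive equilibrium: 63 − 0.1q = 3 + 0.2q → q* = 200, p* = 43.
With the tax, the buyer price exceeds the seller price by 24: (63 − 0.1q) − (3 + 0.2q) = 24 → q' = 120.
Δq = 200 − 120 = 80; the wedge equals the tax, 24.
Welfare loss = ½ × 80 × 24 = €960 million.

€960 million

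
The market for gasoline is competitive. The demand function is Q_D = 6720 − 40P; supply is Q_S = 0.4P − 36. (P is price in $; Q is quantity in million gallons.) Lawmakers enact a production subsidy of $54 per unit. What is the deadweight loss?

In inverse form: demand P = 168 − 0.025Q, supply P = 90 + 2.5Q.
Competitive equilibrium: 168 − 0.025Q = 90 + 2.5Q → Q* = 30.89109, P* = 167.22772.
The subsidy lowers effective supply by 54: P = 36 + 2.5Q.
New quantity: 168 − 0.025Q = 36 + 2.5Q → Q' = 52.27723.
Overproduction ΔQ = 52.27723 − 30.89109 = 21.38614; wedge = subsidy = 54.
Welfare loss = ½ × 21.38614 × 54 = $577.43 million.

$577.43 million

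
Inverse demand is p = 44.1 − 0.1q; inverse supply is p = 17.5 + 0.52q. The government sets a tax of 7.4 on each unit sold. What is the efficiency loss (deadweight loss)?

44.16

Competitive equilibrium: 44.1 − 0.1q = 17.5 + 0.52q → q* = 42.9032, p* = 39.8097.
With the tax, the buyer price exceeds the seller price by 7.4: (44.1 − 0.1q) − (17.5 + 0.52q) = 7.4 → q' = 30.9677.
Δq = 42.9032 − 30.9677 = 11.9355; the wedge equals the tax, 7.4.
The triangle = ½ × 11.9355 × 7.4 = 44.16.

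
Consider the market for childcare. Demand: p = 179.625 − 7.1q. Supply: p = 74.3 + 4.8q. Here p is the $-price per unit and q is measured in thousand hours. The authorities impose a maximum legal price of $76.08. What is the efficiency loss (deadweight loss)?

Competitive equilibrium: 179.625 − 7.1q = 74.3 + 4.8q → q* = 8.8508, p* = 116.784.
At the ceiling p = 76.08, quantity supplied = (76.08 − 74.3)/4.8 = 0.3708.
Willingness to pay at q' = 0.3708: 179.625 − 7.1·0.3708 = 176.9923.
Δq = 8.8508 − 0.3708 = 8.48; wedge = 176.9923 − 76.08 = 100.9123.
The triangle = ½ × 8.48 × 100.9123 = $427.87 thousand.

$427.87 thousand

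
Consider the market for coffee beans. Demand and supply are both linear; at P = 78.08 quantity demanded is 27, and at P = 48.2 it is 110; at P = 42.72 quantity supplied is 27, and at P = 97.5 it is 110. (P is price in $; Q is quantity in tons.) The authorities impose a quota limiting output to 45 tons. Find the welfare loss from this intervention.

Demand slope = (48.2 − 78.08)/(110 − 27) = −0.36, so P = 87.8 − 0.36Q.
Supply slope = (97.5 − 42.72)/(110 − 27) = 0.66, so P = 24.9 + 0.66Q.
Competitive equilibrium: 87.8 − 0.36Q = 24.9 + 0.66Q → Q* = 61.6667, P* = 65.6.
At Q = 45: demand price = 87.8 − 0.36·45 = 71.6; supply price = 24.9 + 0.66·45 = 54.6.
ΔQ = 61.6667 − 45 = 16.6667; wedge = 71.6 − 54.6 = 17.
Welfare loss = ½ × 16.6667 × 17 = $141.67.

$141.67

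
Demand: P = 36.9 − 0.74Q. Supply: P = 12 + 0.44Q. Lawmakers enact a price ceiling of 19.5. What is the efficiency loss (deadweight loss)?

Competitive equilibrium: 36.9 − 0.74Q = 12 + 0.44Q → Q* = 21.1017, P* = 21.2847.
At the ceiling P = 19.5, quantity supplied = (19.5 − 12)/0.44 = 17.0455.
Willingness to pay at Q' = 17.0455: 36.9 − 0.74·17.0455 = 24.2863.
ΔQ = 21.1017 − 17.0455 = 4.0562; wedge = 24.2863 − 19.5 = 4.7863.
Welfare loss = ½ × 4.0562 × 4.7863 = 9.71.

9.71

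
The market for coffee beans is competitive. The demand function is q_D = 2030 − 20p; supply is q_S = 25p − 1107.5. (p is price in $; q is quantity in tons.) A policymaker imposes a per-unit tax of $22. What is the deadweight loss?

$2688.89

In inverse form: demand p = 101.5 − 0.05q, supply p = 44.3 + 0.04q.
Competitive equilibrium: 101.5 − 0.05q = 44.3 + 0.04q → q* = 635.5556, p* = 69.7222.
With the tax, the buyer price exceeds the seller price by 22: (101.5 − 0.05q) − (44.3 + 0.04q) = 22 → q' = 391.1111.
Δq = 635.5556 − 391.1111 = 244.4445; the wedge equals the tax, 22.
DWL = ½ × 244.4445 × 22 = $2688.89.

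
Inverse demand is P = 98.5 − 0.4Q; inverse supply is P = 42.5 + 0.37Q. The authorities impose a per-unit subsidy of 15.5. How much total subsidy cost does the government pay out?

Competitive equilibrium: 98.5 − 0.4Q = 42.5 + 0.37Q → Q* = 72.7273, P* = 69.4091.
The subsidy lowers effective supply by 15.5: P = 27 + 0.37Q.
New quantity: 98.5 − 0.4Q = 27 + 0.37Q → Q' = 92.8571.
Total subsidy cost = 15.5 × 92.8571 = 1439.29.

1439.29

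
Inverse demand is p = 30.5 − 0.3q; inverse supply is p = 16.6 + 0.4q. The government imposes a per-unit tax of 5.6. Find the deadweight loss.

22.40

Competitive equilibrium: 30.5 − 0.3q = 16.6 + 0.4q → q* = 19.8571, p* = 24.5429.
With the tax, the buyer price exceeds the seller price by 5.6: (30.5 − 0.3q) − (16.6 + 0.4q) = 5.6 → q' = 11.8571.
Δq = 19.8571 − 11.8571 = 8; the wedge equals the tax, 5.6.
Deadweight loss = ½ × 8 × 5.6 = 22.40.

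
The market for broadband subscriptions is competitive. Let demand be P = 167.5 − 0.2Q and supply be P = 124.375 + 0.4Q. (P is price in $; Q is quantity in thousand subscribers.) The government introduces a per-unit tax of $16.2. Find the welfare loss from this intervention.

Competitive equilibrium: 167.5 − 0.2Q = 124.375 + 0.4Q → Q* = 71.875, P* = 153.125.
With the tax, the buyer price exceeds the seller price by 16.2: (167.5 − 0.2Q) − (124.375 + 0.4Q) = 16.2 → Q' = 44.875.
ΔQ = 71.875 − 44.875 = 27; the wedge equals the tax, 16.2.
Welfare loss = ½ × 27 × 16.2 = $218.70 thousand.

$218.70 thousand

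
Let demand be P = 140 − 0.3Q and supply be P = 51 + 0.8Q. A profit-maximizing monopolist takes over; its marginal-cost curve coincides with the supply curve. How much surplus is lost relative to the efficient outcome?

Competitive equilibrium: 140 − 0.3Q = 51 + 0.8Q → Q* = 80.9091, P* = 115.7273.
Marginal revenue: MR = 140 − 0.6Q. Set MR = MC: 140 − 0.6Q = 51 + 0.8Q → Q_m = 63.5714.
Price P_m = 140 − 0.3·63.5714 = 120.9286; MC(Q_m) = 51 + 0.8·63.5714 = 101.8571.
Competitive Q* = 80.9091, so ΔQ = 17.3377; wedge = 120.9286 − 101.8571 = 19.0715.
The triangle = ½ × 17.3377 × 19.0715 = 165.33.

165.33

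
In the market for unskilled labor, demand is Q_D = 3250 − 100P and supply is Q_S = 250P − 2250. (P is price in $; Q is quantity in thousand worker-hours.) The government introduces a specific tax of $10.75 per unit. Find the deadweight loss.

In inverse form: demand P = 32.5 − 0.01Q, supply P = 9 + 0.004Q.
Competitive equilibrium: 32.5 − 0.01Q = 9 + 0.004Q → Q* = 1678.5714, P* = 15.7143.
With the tax, the buyer price exceeds the seller price by 10.75: (32.5 − 0.01Q) − (9 + 0.004Q) = 10.75 → Q' = 910.7143.
ΔQ = 1678.5714 − 910.7143 = 767.8571; the wedge equals the tax, 10.75.
The triangle = ½ × 767.8571 × 10.75 = $4127.23 thousand.

$4127.23 thousand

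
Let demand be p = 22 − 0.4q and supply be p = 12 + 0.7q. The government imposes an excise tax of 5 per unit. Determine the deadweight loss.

11.36

Competitive equilibrium: 22 − 0.4q = 12 + 0.7q → q* = 9.0909, p* = 18.3636.
With the tax, the buyer price exceeds the seller price by 5: (22 − 0.4q) − (12 + 0.7q) = 5 → q' = 4.5455.
Δq = 9.0909 − 4.5455 = 4.5454; the wedge equals the tax, 5.
DWL = ½ × 4.5454 × 5 = 11.36.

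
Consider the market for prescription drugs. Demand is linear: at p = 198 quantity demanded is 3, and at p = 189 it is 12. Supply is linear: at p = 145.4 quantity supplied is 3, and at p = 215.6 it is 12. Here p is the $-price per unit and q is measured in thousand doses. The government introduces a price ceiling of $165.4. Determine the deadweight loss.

Demand slope = (189 − 198)/(12 − 3) = −1, so p = 201 − q.
Supply slope = (215.6 − 145.4)/(12 − 3) = 7.8, so p = 122 + 7.8q.
Competitive equilibrium: 201 − q = 122 + 7.8q → q* = 8.9773, p* = 192.0227.
At the ceiling p = 165.4, quantity supplied = (165.4 − 122)/7.8 = 5.5641.
Willingness to pay at q' = 5.5641: 201 − 1·5.5641 = 195.4359.
Δq = 8.9773 − 5.5641 = 3.4132; wedge = 195.4359 − 165.4 = 30.0359.
Deadweight loss = ½ × 3.4132 × 30.0359 = $51.26 thousand.

$51.26 thousand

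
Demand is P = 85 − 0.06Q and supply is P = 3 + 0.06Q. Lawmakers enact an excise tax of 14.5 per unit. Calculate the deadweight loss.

Competitive equilibrium: 85 − 0.06Q = 3 + 0.06Q → Q* = 683.3333, P* = 44.
With the tax, the buyer price exceeds the seller price by 14.5: (85 − 0.06Q) − (3 + 0.06Q) = 14.5 → Q' = 562.5.
ΔQ = 683.3333 − 562.5 = 120.8333; the wedge equals the tax, 14.5.
Deadweight loss = ½ × 120.8333 × 14.5 = 876.04.

876.04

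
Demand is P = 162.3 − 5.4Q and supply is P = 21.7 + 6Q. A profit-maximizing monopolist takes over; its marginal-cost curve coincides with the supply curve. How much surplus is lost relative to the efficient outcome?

Competitive equilibrium: 162.3 − 5.4Q = 21.7 + 6Q → Q* = 12.3333, P* = 95.7.
Marginal revenue: MR = 162.3 − 10.8Q. Set MR = MC: 162.3 − 10.8Q = 21.7 + 6Q → Q_m = 8.369.
Price P_m = 162.3 − 5.4·8.369 = 117.1074; MC(Q_m) = 21.7 + 6·8.369 = 71.914.
Competitive Q* = 12.3333, so ΔQ = 3.9643; wedge = 117.1074 − 71.914 = 45.1934.
Welfare loss = ½ × 3.9643 × 45.1934 = 89.58.

89.58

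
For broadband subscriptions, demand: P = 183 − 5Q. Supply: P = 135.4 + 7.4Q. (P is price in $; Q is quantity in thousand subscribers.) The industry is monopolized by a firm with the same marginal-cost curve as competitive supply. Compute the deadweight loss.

$7.54 thousand

Competitive equilibrium: 183 − 5Q = 135.4 + 7.4Q → Q* = 3.8387, P* = 163.8065.
Marginal revenue: MR = 183 − 10Q. Set MR = MC: 183 − 10Q = 135.4 + 7.4Q → Q_m = 2.7356.
Price P_m = 183 − 5·2.7356 = 169.322; MC(Q_m) = 135.4 + 7.4·2.7356 = 155.6434.
Competitive Q* = 3.8387, so ΔQ = 1.1031; wedge = 169.322 − 155.6434 = 13.6786.
The triangle = ½ × 1.1031 × 13.6786 = $7.54 thousand.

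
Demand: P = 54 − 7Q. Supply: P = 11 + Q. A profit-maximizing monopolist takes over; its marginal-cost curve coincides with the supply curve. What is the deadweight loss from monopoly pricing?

Competitive equilibrium: 54 − 7Q = 11 + Q → Q* = 5.375, P* = 16.375.
Marginal revenue: MR = 54 − 14Q. Set MR = MC: 54 − 14Q = 11 + Q → Q_m = 2.8667.
Price P_m = 54 − 7·2.8667 = 33.9331; MC(Q_m) = 11 + 1·2.8667 = 13.8667.
Competitive Q* = 5.375, so ΔQ = 2.5083; wedge = 33.9331 − 13.8667 = 20.0664.
Welfare loss = ½ × 2.5083 × 20.0664 = 25.17.

25.17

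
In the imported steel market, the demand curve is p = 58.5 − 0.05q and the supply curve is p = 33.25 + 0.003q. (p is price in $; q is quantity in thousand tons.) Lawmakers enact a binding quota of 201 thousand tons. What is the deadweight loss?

$2010.12 thousand

Competitive equilibrium: 58.5 − 0.05q = 33.25 + 0.003q → q* = 476.4151, p* = 34.6792.
At q = 201: demand price = 58.5 − 0.05·201 = 48.45; supply price = 33.25 + 0.003·201 = 33.853.
Δq = 476.4151 − 201 = 275.4151; wedge = 48.45 − 33.853 = 14.597.
DWL = ½ × 275.4151 × 14.597 = $2010.12 thousand.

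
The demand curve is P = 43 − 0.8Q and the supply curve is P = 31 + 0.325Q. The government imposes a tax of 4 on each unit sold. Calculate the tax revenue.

Competitive equilibrium: 43 − 0.8Q = 31 + 0.325Q → Q* = 10.6667, P* = 34.4667.
With the tax, the buyer price exceeds the seller price by 4: (43 − 0.8Q) − (31 + 0.325Q) = 4 → Q' = 7.1111.
Tax revenue = 4 × 7.1111 = 28.44.

28.44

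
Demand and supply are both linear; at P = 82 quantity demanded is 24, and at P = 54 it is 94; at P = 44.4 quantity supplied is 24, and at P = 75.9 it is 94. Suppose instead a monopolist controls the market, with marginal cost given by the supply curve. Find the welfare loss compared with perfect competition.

Demand slope = (54 − 82)/(94 − 24) = −0.4, so P = 91.6 − 0.4Q.
Supply slope = (75.9 − 44.4)/(94 − 24) = 0.45, so P = 33.6 + 0.45Q.
Competitive equilibrium: 91.6 − 0.4Q = 33.6 + 0.45Q → Q* = 68.2353, P* = 64.3059.
Marginal revenue: MR = 91.6 − 0.8Q. Set MR = MC: 91.6 − 0.8Q = 33.6 + 0.45Q → Q_m = 46.4.
Price P_m = 91.6 − 0.4·46.4 = 73.04; MC(Q_m) = 33.6 + 0.45·46.4 = 54.48.
Competitive Q* = 68.2353, so ΔQ = 21.8353; wedge = 73.04 − 54.48 = 18.56.
The triangle = ½ × 21.8353 × 18.56 = 202.63.

202.63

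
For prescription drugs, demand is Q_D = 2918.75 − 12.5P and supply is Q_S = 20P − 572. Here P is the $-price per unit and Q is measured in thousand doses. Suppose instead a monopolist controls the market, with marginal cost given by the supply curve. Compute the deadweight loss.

In inverse form: demand P = 233.5 − 0.08Q, supply P = 28.6 + 0.05Q.
Competitive equilibrium: 233.5 − 0.08Q = 28.6 + 0.05Q → Q* = 1576.15385, P* = 107.40769.
Marginal revenue: MR = 233.5 − 0.16Q. Set MR = MC: 233.5 − 0.16Q = 28.6 + 0.05Q → Q_m = 975.71429.
Price P_m = 233.5 − 0.08·975.71429 = 155.44286; MC(Q_m) = 28.6 + 0.05·975.71429 = 77.38571.
Competitive Q* = 1576.15385, so ΔQ = 600.43956; wedge = 155.44286 − 77.38571 = 78.05715.
DWL = ½ × 600.43956 × 78.05715 = $23434.30 thousand.

$23434.30 thousand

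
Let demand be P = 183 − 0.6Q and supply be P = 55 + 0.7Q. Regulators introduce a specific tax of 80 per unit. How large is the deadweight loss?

Competitive equilibrium: 183 − 0.6Q = 55 + 0.7Q → Q* = 98.4615, P* = 123.9231.
With the tax, the buyer price exceeds the seller price by 80: (183 − 0.6Q) − (55 + 0.7Q) = 80 → Q' = 36.9231.
ΔQ = 98.4615 − 36.9231 = 61.5384; the wedge equals the tax, 80.
The triangle = ½ × 61.5384 × 80 = 2461.54.

2461.54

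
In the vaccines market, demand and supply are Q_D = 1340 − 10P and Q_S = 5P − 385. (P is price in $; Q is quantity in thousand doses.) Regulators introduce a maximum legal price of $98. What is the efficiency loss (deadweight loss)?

$1083.75 thousand

In inverse form: demand P = 134 − 0.1Q, supply P = 77 + 0.2Q.
Competitive equilibrium: 134 − 0.1Q = 77 + 0.2Q → Q* = 190, P* = 115.
At the ceiling P = 98, quantity supplied = (98 − 77)/0.2 = 105.
Willingness to pay at Q' = 105: 134 − 0.1·105 = 123.5.
ΔQ = 190 − 105 = 85; wedge = 123.5 − 98 = 25.5.
Welfare loss = ½ × 85 × 25.5 = $1083.75 thousand.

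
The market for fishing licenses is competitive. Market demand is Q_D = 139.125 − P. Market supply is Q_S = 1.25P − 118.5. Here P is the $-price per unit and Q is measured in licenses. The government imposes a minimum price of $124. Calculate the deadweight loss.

In inverse form: demand P = 139.125 − Q, supply P = 94.8 + 0.8Q.
Competitive equilibrium: 139.125 − Q = 94.8 + 0.8Q → Q* = 24.625, P* = 114.5.
At the floor P = 124, quantity demanded = (139.125 − 124)/1 = 15.125.
Sellers' marginal cost at Q' = 15.125: 94.8 + 0.8·15.125 = 106.9.
ΔQ = 24.625 − 15.125 = 9.5; wedge = 124 − 106.9 = 17.1.
DWL = ½ × 9.5 × 17.1 = $81.225.

$81.225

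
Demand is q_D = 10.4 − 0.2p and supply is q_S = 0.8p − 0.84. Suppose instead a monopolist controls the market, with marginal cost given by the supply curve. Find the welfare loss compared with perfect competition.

41.02

In inverse form: demand p = 52 − 5q, supply p = 1.05 + 1.25q.
Competitive equilibrium: 52 − 5q = 1.05 + 1.25q → q* = 8.152, p* = 11.24.
Marginal revenue: MR = 52 − 10q. Set MR = MC: 52 − 10q = 1.05 + 1.25q → q_m = 4.5289.
Price p_m = 52 − 5·4.5289 = 29.3555; MC(q_m) = 1.05 + 1.25·4.5289 = 6.7111.
Competitive q* = 8.152, so Δq = 3.6231; wedge = 29.3555 − 6.7111 = 22.6444.
The triangle = ½ × 3.6231 × 22.6444 = 41.02.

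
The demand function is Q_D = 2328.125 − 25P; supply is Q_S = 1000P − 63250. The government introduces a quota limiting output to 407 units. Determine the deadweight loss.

2121.02

In inverse form: demand P = 93.125 − 0.04Q, supply P = 63.25 + 0.001Q.
Competitive equilibrium: 93.125 − 0.04Q = 63.25 + 0.001Q → Q* = 728.6585, P* = 63.9787.
At Q = 407: demand price = 93.125 − 0.04·407 = 76.845; supply price = 63.25 + 0.001·407 = 63.657.
ΔQ = 728.6585 − 407 = 321.6585; wedge = 76.845 − 63.657 = 13.188.
Welfare loss = ½ × 321.6585 × 13.188 = 2121.02.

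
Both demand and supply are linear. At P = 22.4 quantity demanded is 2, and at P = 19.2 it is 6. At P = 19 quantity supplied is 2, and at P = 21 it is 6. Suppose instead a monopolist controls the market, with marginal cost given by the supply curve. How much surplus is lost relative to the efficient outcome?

2.01

Demand slope = (19.2 − 22.4)/(6 − 2) = −0.8, so P = 24 − 0.8Q.
Supply slope = (21 − 19)/(6 − 2) = 0.5, so P = 18 + 0.5Q.
Competitive equilibrium: 24 − 0.8Q = 18 + 0.5Q → Q* = 4.6154, P* = 20.3077.
Marginal revenue: MR = 24 − 1.6Q. Set MR = MC: 24 − 1.6Q = 18 + 0.5Q → Q_m = 2.8571.
Price P_m = 24 − 0.8·2.8571 = 21.7143; MC(Q_m) = 18 + 0.5·2.8571 = 19.4286.
Competitive Q* = 4.6154, so ΔQ = 1.7583; wedge = 21.7143 − 19.4286 = 2.2857.
Welfare loss = ½ × 1.7583 × 2.2857 = 2.01.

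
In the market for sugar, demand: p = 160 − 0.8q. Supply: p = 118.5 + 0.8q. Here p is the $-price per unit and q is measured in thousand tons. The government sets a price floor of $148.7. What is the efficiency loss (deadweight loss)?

$111.63 thousand

Competitive equilibrium: 160 − 0.8q = 118.5 + 0.8q → q* = 25.9375, p* = 139.25.
At the floor p = 148.7, quantity demanded = (160 − 148.7)/0.8 = 14.125.
Sellers' marginal cost at q' = 14.125: 118.5 + 0.8·14.125 = 129.8.
Δq = 25.9375 − 14.125 = 11.8125; wedge = 148.7 − 129.8 = 18.9.
DWL = ½ × 11.8125 × 18.9 = $111.63 thousand.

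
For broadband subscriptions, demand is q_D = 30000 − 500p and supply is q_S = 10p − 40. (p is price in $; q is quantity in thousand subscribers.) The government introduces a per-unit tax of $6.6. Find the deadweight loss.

$213.53 thousand

In inverse form: demand p = 60 − 0.002q, supply p = 4 + 0.1q.
Competitive equilibrium: 60 − 0.002q = 4 + 0.1q → q* = 549.0196, p* = 58.902.
With the tax, the buyer price exceeds the seller price by 6.6: (60 − 0.002q) − (4 + 0.1q) = 6.6 → q' = 484.3137.
Δq = 549.0196 − 484.3137 = 64.7059; the wedge equals the tax, 6.6.
Welfare loss = ½ × 64.7059 × 6.6 = $213.53 thousand.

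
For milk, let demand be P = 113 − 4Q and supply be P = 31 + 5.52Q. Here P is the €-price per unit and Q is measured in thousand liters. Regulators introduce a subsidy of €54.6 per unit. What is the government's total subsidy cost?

Competitive equilibrium: 113 − 4Q = 31 + 5.52Q → Q* = 8.6134, P* = 78.5462.
The subsidy lowers effective supply by 54.6: P = 5.52Q − 23.6.
New quantity: 113 − 4Q = 5.52Q − 23.6 → Q' = 14.3487.
Total subsidy cost = 54.6 × 14.3487 = €783.44 thousand.

€783.44 thousand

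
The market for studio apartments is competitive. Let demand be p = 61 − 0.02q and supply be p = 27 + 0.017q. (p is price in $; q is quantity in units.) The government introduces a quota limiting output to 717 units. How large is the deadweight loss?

Competitive equilibrium: 61 − 0.02q = 27 + 0.017q → q* = 918.9189, p* = 42.6216.
At q = 717: demand price = 61 − 0.02·717 = 46.66; supply price = 27 + 0.017·717 = 39.189.
Δq = 918.9189 − 717 = 201.9189; wedge = 46.66 − 39.189 = 7.471.
Deadweight loss = ½ × 201.9189 × 7.471 = $754.27.

$754.27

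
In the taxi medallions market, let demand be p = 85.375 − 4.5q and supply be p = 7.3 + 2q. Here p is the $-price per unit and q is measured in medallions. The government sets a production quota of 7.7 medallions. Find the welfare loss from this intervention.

Competitive equilibrium: 85.375 − 4.5q = 7.3 + 2q → q* = 12.01154, p* = 31.32308.
At q = 7.7: demand price = 85.375 − 4.5·7.7 = 50.725; supply price = 7.3 + 2·7.7 = 22.7.
Δq = 12.01154 − 7.7 = 4.31154; wedge = 50.725 − 22.7 = 28.025.
The triangle = ½ × 4.31154 × 28.025 = $60.42.

$60.42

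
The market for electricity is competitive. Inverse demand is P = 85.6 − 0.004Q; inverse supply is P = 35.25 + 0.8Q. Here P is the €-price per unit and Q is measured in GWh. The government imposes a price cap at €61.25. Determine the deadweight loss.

€364.81

Competitive equilibrium: 85.6 − 0.004Q = 35.25 + 0.8Q → Q* = 62.6244, P* = 85.3495.
At the ceiling P = 61.25, quantity supplied = (61.25 − 35.25)/0.8 = 32.5.
Willingness to pay at Q' = 32.5: 85.6 − 0.004·32.5 = 85.47.
ΔQ = 62.6244 − 32.5 = 30.1244; wedge = 85.47 − 61.25 = 24.22.
DWL = ½ × 30.1244 × 24.22 = €364.81.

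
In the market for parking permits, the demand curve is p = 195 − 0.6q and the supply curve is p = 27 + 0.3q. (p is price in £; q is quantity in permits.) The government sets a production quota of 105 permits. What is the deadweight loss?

£3001.25

Competitive equilibrium: 195 − 0.6q = 27 + 0.3q → q* = 186.6667, p* = 83.
At q = 105: demand price = 195 − 0.6·105 = 132; supply price = 27 + 0.3·105 = 58.5.
Δq = 186.6667 − 105 = 81.6667; wedge = 132 − 58.5 = 73.5.
Deadweight loss = ½ × 81.6667 × 73.5 = £3001.25.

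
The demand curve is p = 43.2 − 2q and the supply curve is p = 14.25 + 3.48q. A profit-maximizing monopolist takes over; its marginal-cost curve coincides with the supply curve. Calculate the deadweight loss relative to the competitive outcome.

5.47

Competitive equilibrium: 43.2 − 2q = 14.25 + 3.48q → q* = 5.2828, p* = 32.6343.
Marginal revenue: MR = 43.2 − 4q. Set MR = MC: 43.2 − 4q = 14.25 + 3.48q → q_m = 3.8703.
Price p_m = 43.2 − 2·3.8703 = 35.4594; MC(q_m) = 14.25 + 3.48·3.8703 = 27.7186.
Competitive q* = 5.2828, so Δq = 1.4125; wedge = 35.4594 − 27.7186 = 7.7408.
The triangle = ½ × 1.4125 × 7.7408 = 5.47.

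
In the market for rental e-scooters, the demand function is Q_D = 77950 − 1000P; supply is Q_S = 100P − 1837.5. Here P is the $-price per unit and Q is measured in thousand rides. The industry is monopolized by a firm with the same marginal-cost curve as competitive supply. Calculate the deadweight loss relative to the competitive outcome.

$1120.32 thousand

In inverse form: demand P = 77.95 − 0.001Q, supply P = 18.375 + 0.01Q.
Competitive equilibrium: 77.95 − 0.001Q = 18.375 + 0.01Q → Q* = 5415.90909, P* = 72.53409.
Marginal revenue: MR = 77.95 − 0.002Q. Set MR = MC: 77.95 − 0.002Q = 18.375 + 0.01Q → Q_m = 4964.58333.
Price P_m = 77.95 − 0.001·4964.58333 = 72.98542; MC(Q_m) = 18.375 + 0.01·4964.58333 = 68.02083.
Competitive Q* = 5415.90909, so ΔQ = 451.32576; wedge = 72.98542 − 68.02083 = 4.96459.
DWL = ½ × 451.32576 × 4.96459 = $1120.32 thousand.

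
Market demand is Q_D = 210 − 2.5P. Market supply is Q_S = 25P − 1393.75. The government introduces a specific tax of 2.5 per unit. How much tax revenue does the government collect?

In inverse form: demand P = 84 − 0.4Q, supply P = 55.75 + 0.04Q.
Competitive equilibrium: 84 − 0.4Q = 55.75 + 0.04Q → Q* = 64.2045, P* = 58.3182.
With the tax, the buyer price exceeds the seller price by 2.5: (84 − 0.4Q) − (55.75 + 0.04Q) = 2.5 → Q' = 58.5227.
Tax revenue = 2.5 × 58.5227 = 146.31.

146.31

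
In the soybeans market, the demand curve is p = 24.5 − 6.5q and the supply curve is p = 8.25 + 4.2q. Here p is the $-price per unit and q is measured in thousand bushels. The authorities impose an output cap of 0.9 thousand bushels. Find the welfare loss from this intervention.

Competitive equilibrium: 24.5 − 6.5q = 8.25 + 4.2q → q* = 1.5187, p* = 14.6285.
At q = 0.9: demand price = 24.5 − 6.5·0.9 = 18.65; supply price = 8.25 + 4.2·0.9 = 12.03.
Δq = 1.5187 − 0.9 = 0.6187; wedge = 18.65 − 12.03 = 6.62.
DWL = ½ × 0.6187 × 6.62 = $2.05 thousand.

$2.05 thousand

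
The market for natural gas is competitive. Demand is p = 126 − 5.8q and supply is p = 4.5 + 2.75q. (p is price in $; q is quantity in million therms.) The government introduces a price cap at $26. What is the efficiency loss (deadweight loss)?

$174.69 million

Competitive equilibrium: 126 − 5.8q = 4.5 + 2.75q → q* = 14.21053, p* = 43.57895.
At the ceiling p = 26, quantity supplied = (26 − 4.5)/2.75 = 7.81818.
Willingness to pay at q' = 7.81818: 126 − 5.8·7.81818 = 80.65456.
Δq = 14.21053 − 7.81818 = 6.39235; wedge = 80.65456 − 26 = 54.65456.
DWL = ½ × 6.39235 × 54.65456 = $174.69 million.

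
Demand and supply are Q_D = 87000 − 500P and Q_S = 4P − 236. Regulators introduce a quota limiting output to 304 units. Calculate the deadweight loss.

2924.50

In inverse form: demand P = 174 − 0.002Q, supply P = 59 + 0.25Q.
Competitive equilibrium: 174 − 0.002Q = 59 + 0.25Q → Q* = 456.3492, P* = 173.0873.
At Q = 304: demand price = 174 − 0.002·304 = 173.392; supply price = 59 + 0.25·304 = 135.
ΔQ = 456.3492 − 304 = 152.3492; wedge = 173.392 − 135 = 38.392.
The triangle = ½ × 152.3492 × 38.392 = 2924.50.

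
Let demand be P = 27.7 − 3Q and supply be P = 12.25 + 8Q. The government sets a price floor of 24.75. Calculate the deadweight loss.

Competitive equilibrium: 27.7 − 3Q = 12.25 + 8Q → Q* = 1.4045, P* = 23.4864.
At the floor P = 24.75, quantity demanded = (27.7 − 24.75)/3 = 0.9833.
Sellers' marginal cost at Q' = 0.9833: 12.25 + 8·0.9833 = 20.1164.
ΔQ = 1.4045 − 0.9833 = 0.4212; wedge = 24.75 − 20.1164 = 4.6336.
Deadweight loss = ½ × 0.4212 × 4.6336 = 0.98.

0.98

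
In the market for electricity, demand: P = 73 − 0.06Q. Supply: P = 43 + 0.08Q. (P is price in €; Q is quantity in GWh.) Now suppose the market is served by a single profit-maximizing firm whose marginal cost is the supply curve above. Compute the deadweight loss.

Competitive equilibrium: 73 − 0.06Q = 43 + 0.08Q → Q* = 214.2857, P* = 60.1429.
Marginal revenue: MR = 73 − 0.12Q. Set MR = MC: 73 − 0.12Q = 43 + 0.08Q → Q_m = 150.
Price P_m = 73 − 0.06·150 = 64; MC(Q_m) = 43 + 0.08·150 = 55.
Competitive Q* = 214.2857, so ΔQ = 64.2857; wedge = 64 − 55 = 9.
DWL = ½ × 64.2857 × 9 = €289.29.

€289.29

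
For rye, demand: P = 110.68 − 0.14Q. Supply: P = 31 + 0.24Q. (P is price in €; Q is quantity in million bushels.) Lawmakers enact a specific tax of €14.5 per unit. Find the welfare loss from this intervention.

€276.64 million

Competitive equilibrium: 110.68 − 0.14Q = 31 + 0.24Q → Q* = 209.6842, P* = 81.3242.
With the tax, the buyer price exceeds the seller price by 14.5: (110.68 − 0.14Q) − (31 + 0.24Q) = 14.5 → Q' = 171.5263.
ΔQ = 209.6842 − 171.5263 = 38.1579; the wedge equals the tax, 14.5.
The triangle = ½ × 38.1579 × 14.5 = €276.64 million.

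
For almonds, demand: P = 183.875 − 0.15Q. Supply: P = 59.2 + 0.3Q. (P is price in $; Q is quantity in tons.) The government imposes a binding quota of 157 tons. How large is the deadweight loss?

Competitive equilibrium: 183.875 − 0.15Q = 59.2 + 0.3Q → Q* = 277.0556, P* = 142.3167.
At Q = 157: demand price = 183.875 − 0.15·157 = 160.325; supply price = 59.2 + 0.3·157 = 106.3.
ΔQ = 277.0556 − 157 = 120.0556; wedge = 160.325 − 106.3 = 54.025.
DWL = ½ × 120.0556 × 54.025 = $3243.

$3243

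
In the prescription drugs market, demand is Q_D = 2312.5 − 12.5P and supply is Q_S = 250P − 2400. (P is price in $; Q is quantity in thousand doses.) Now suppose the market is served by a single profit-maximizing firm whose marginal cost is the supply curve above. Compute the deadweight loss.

In inverse form: demand P = 185 − 0.08Q, supply P = 9.6 + 0.004Q.
Competitive equilibrium: 185 − 0.08Q = 9.6 + 0.004Q → Q* = 2088.09524, P* = 17.95238.
Marginal revenue: MR = 185 − 0.16Q. Set MR = MC: 185 − 0.16Q = 9.6 + 0.004Q → Q_m = 1069.5122.
Price P_m = 185 − 0.08·1069.5122 = 99.43902; MC(Q_m) = 9.6 + 0.004·1069.5122 = 13.87805.
Competitive Q* = 2088.09524, so ΔQ = 1018.58304; wedge = 99.43902 − 13.87805 = 85.56097.
The triangle = ½ × 1018.58304 × 85.56097 = $43575.48 thousand.

$43575.48 thousand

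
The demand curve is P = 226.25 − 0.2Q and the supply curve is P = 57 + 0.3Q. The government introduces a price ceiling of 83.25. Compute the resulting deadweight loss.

Competitive equilibrium: 226.25 − 0.2Q = 57 + 0.3Q → Q* = 338.5, P* = 158.55.
At the ceiling P = 83.25, quantity supplied = (83.25 − 57)/0.3 = 87.5.
Willingness to pay at Q' = 87.5: 226.25 − 0.2·87.5 = 208.75.
ΔQ = 338.5 − 87.5 = 251; wedge = 208.75 − 83.25 = 125.5.
DWL = ½ × 251 × 125.5 = 15750.25.

15750.25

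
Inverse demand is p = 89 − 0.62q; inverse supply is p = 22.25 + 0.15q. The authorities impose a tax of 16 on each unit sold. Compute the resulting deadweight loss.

Competitive equilibrium: 89 − 0.62q = 22.25 + 0.15q → q* = 86.6883, p* = 35.2532.
With the tax, the buyer price exceeds the seller price by 16: (89 − 0.62q) − (22.25 + 0.15q) = 16 → q' = 65.9091.
Δq = 86.6883 − 65.9091 = 20.7792; the wedge equals the tax, 16.
DWL = ½ × 20.7792 × 16 = 166.23.

166.23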